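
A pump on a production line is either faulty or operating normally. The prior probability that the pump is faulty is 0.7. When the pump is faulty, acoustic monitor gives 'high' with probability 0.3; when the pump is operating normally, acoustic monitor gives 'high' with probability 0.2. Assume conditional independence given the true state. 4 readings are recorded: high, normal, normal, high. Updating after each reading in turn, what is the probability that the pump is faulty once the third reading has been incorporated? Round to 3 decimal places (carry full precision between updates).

0.728

After 'high': P(faulty) = 0.3·0.7000 / (0.3·0.7000 + 0.2·0.3000) ≈ 0.7778
After 'normal': P(faulty) = 0.7·0.7778 / (0.7·0.7778 + 0.8·0.2222) ≈ 0.7538
After 'normal': P(faulty) = 0.7·0.7538 / (0.7·0.7538 + 0.8·0.2462) ≈ 0.7282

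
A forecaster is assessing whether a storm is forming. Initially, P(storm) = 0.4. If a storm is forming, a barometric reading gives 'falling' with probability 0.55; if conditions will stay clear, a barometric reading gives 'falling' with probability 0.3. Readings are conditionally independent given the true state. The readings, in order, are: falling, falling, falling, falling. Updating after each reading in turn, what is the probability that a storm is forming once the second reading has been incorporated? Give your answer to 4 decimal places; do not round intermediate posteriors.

0.6914

Each posterior becomes the prior for the next update.
After 'falling': P(storm) = 0.55·0.4000 / (0.55·0.4000 + 0.3·0.6000) ≈ 0.5500
After 'falling': P(storm) = 0.55·0.5500 / (0.55·0.5500 + 0.3·0.4500) ≈ 0.6914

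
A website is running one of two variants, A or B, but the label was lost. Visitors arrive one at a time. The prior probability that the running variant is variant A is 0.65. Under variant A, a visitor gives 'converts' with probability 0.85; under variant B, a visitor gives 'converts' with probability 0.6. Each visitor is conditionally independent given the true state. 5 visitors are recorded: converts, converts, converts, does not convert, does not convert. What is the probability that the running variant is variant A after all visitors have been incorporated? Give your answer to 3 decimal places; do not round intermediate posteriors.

0.426

After 'converts': P(A) = 0.85·0.6500 / (0.85·0.6500 + 0.6·0.3500) ≈ 0.7246
After 'converts': P(A) = 0.85·0.7246 / (0.85·0.7246 + 0.6·0.2754) ≈ 0.7885
After 'converts': P(A) = 0.85·0.7885 / (0.85·0.7885 + 0.6·0.2115) ≈ 0.8408
After 'does not convert': P(A) = 0.15·0.8408 / (0.15·0.8408 + 0.4·0.1592) ≈ 0.6644
After 'does not convert': P(A) = 0.15·0.6644 / (0.15·0.6644 + 0.4·0.3356) ≈ 0.4261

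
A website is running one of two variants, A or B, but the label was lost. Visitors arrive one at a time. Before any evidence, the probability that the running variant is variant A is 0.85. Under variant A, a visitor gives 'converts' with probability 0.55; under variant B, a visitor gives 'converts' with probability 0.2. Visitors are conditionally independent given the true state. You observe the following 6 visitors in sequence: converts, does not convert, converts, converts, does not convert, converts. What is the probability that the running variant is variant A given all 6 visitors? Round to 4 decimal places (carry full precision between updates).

After 'converts': P(A) = 0.55·0.8500 / (0.55·0.8500 + 0.2·0.1500) ≈ 0.9397
After 'does not convert': P(A) = 0.45·0.9397 / (0.45·0.9397 + 0.8·0.0603) ≈ 0.8976
After 'converts': P(A) = 0.55·0.8976 / (0.55·0.8976 + 0.2·0.1024) ≈ 0.9602
After 'converts': P(A) = 0.55·0.9602 / (0.55·0.9602 + 0.2·0.0398) ≈ 0.9851
After 'does not convert': P(A) = 0.45·0.9851 / (0.45·0.9851 + 0.8·0.0149) ≈ 0.9739
After 'converts': P(A) = 0.55·0.9739 / (0.55·0.9739 + 0.2·0.0261) ≈ 0.9903

0.9903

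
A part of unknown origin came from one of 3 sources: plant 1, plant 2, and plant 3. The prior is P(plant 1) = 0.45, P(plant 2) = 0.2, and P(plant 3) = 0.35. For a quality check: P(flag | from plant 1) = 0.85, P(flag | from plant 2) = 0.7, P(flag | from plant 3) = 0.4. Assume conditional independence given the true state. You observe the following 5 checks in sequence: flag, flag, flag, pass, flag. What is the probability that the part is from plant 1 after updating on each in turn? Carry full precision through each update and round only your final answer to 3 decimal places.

0.640

Apply Bayes' rule sequentially, carrying P(plant 1) forward.
After 'flag': normaliser = 0.85·0.4500 + 0.7·0.2000 + 0.4·0.3500; P(plant 1) ≈ 0.5774, P(plant 2) ≈ 0.2113, P(plant 3) ≈ 0.2113
After 'flag': normaliser = 0.85·0.5774 + 0.7·0.2113 + 0.4·0.2113; P(plant 1) ≈ 0.6786, P(plant 2) ≈ 0.2045, P(plant 3) ≈ 0.1169
After 'flag': normaliser = 0.85·0.6786 + 0.7·0.2045 + 0.4·0.1169; P(plant 1) ≈ 0.7523, P(plant 2) ≈ 0.1867, P(plant 3) ≈ 0.0610
After 'pass': normaliser = 0.15·0.7523 + 0.3·0.1867 + 0.6·0.0610; P(plant 1) ≈ 0.5492, P(plant 2) ≈ 0.2727, P(plant 3) ≈ 0.1781
After 'flag': normaliser = 0.85·0.5492 + 0.7·0.2727 + 0.4·0.1781; P(plant 1) ≈ 0.6404, P(plant 2) ≈ 0.2618, P(plant 3) ≈ 0.0977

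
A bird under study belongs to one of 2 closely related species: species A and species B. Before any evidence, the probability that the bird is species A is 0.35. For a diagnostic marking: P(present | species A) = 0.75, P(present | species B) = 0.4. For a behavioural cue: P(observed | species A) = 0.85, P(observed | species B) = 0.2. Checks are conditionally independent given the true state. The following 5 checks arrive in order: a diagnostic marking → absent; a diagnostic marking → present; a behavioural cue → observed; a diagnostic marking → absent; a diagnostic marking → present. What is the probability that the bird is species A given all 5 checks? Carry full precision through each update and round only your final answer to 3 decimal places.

0.583

After a diagnostic marking='absent': P(species A) = 0.25·0.3500 / (0.25·0.3500 + 0.6·0.6500) ≈ 0.1832
After a diagnostic marking='present': P(species A) = 0.75·0.1832 / (0.75·0.1832 + 0.4·0.8168) ≈ 0.2961
After a behavioural cue='observed': P(species A) = 0.85·0.2961 / (0.85·0.2961 + 0.2·0.7039) ≈ 0.6413
After a diagnostic marking='absent': P(species A) = 0.25·0.6413 / (0.25·0.6413 + 0.6·0.3587) ≈ 0.4269
After a diagnostic marking='present': P(species A) = 0.75·0.4269 / (0.75·0.4269 + 0.4·0.5731) ≈ 0.5828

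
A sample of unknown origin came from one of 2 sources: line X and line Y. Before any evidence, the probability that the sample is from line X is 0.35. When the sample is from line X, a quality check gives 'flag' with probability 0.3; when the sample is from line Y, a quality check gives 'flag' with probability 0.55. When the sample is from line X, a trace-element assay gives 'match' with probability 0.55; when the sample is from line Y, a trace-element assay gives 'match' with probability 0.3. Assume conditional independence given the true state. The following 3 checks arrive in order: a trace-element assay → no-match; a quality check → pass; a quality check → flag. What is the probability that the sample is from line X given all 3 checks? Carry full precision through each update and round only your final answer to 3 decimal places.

After a trace-element assay='no-match': P(line X) = 0.45·0.3500 / (0.45·0.3500 + 0.7·0.6500) ≈ 0.2571
After a quality check='pass': P(line X) = 0.7·0.2571 / (0.7·0.2571 + 0.45·0.7429) ≈ 0.3500
After a quality check='flag': P(line X) = 0.3·0.3500 / (0.3·0.3500 + 0.55·0.6500) ≈ 0.2270

0.227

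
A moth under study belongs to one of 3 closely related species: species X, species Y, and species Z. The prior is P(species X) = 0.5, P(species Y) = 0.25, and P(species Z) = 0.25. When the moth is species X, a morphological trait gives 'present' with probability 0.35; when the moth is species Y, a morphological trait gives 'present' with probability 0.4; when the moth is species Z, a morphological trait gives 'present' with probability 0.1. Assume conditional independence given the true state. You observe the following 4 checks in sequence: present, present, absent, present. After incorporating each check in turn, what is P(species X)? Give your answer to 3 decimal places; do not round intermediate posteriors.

After 'present': normaliser = 0.35·0.5000 + 0.4·0.2500 + 0.1·0.2500; P(species X) ≈ 0.5833, P(species Y) ≈ 0.3333, P(species Z) ≈ 0.0833
After 'present': normaliser = 0.35·0.5833 + 0.4·0.3333 + 0.1·0.0833; P(species X) ≈ 0.5904, P(species Y) ≈ 0.3855, P(species Z) ≈ 0.0241
After 'absent': normaliser = 0.65·0.5904 + 0.6·0.3855 + 0.9·0.0241; P(species X) ≈ 0.6026, P(species Y) ≈ 0.3633, P(species Z) ≈ 0.0341
After 'present': normaliser = 0.35·0.6026 + 0.4·0.3633 + 0.1·0.0341; P(species X) ≈ 0.5865, P(species Y) ≈ 0.4041, P(species Z) ≈ 0.0095

0.586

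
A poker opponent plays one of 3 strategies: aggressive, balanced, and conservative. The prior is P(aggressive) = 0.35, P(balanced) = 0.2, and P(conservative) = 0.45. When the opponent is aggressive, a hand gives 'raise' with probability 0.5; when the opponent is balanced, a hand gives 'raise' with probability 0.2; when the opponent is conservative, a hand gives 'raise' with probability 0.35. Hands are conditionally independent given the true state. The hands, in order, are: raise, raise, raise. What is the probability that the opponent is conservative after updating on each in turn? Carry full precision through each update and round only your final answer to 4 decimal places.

0.2985

After 'raise': normaliser = 0.5·0.3500 + 0.2·0.2000 + 0.35·0.4500; P(aggressive) ≈ 0.4698, P(balanced) ≈ 0.1074, P(conservative) ≈ 0.4228
After 'raise': normaliser = 0.5·0.4698 + 0.2·0.1074 + 0.35·0.4228; P(aggressive) ≈ 0.5809, P(balanced) ≈ 0.0531, P(conservative) ≈ 0.3660
After 'raise': normaliser = 0.5·0.5809 + 0.2·0.0531 + 0.35·0.3660; P(aggressive) ≈ 0.6768, P(balanced) ≈ 0.0248, P(conservative) ≈ 0.2985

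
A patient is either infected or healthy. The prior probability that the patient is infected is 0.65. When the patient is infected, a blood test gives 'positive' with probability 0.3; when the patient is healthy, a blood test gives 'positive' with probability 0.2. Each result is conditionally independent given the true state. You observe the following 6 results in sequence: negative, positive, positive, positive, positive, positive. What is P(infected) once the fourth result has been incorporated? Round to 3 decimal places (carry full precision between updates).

After 'negative': P(infected) = 0.7·0.6500 / (0.7·0.6500 + 0.8·0.3500) ≈ 0.6190
After 'positive': P(infected) = 0.3·0.6190 / (0.3·0.6190 + 0.2·0.3810) ≈ 0.7091
After 'positive': P(infected) = 0.3·0.7091 / (0.3·0.7091 + 0.2·0.2909) ≈ 0.7852
After 'positive': P(infected) = 0.3·0.7852 / (0.3·0.7852 + 0.2·0.2148) ≈ 0.8458

0.846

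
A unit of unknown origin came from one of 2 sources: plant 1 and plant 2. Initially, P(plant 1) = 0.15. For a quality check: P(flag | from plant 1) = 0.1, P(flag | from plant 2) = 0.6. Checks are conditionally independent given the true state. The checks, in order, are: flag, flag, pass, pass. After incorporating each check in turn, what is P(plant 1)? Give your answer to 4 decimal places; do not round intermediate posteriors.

Apply Bayes' rule sequentially, carrying P(plant 1) forward.
After 'flag': P(plant 1) = 0.1·0.1500 / (0.1·0.1500 + 0.6·0.8500) ≈ 0.0286
After 'flag': P(plant 1) = 0.1·0.0286 / (0.1·0.0286 + 0.6·0.9714) ≈ 0.0049
After 'pass': P(plant 1) = 0.9·0.0049 / (0.9·0.0049 + 0.4·0.9951) ≈ 0.0109
After 'pass': P(plant 1) = 0.9·0.0109 / (0.9·0.0109 + 0.4·0.9891) ≈ 0.0242

0.0242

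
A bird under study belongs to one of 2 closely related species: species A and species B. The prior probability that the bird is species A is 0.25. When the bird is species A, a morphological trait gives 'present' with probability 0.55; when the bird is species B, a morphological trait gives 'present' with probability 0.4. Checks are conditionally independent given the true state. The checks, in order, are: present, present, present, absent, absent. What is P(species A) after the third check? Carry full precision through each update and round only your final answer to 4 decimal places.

0.4642

After 'present': P(species A) = 0.55·0.2500 / (0.55·0.2500 + 0.4·0.7500) ≈ 0.3143
After 'present': P(species A) = 0.55·0.3143 / (0.55·0.3143 + 0.4·0.6857) ≈ 0.3866
After 'present': P(species A) = 0.55·0.3866 / (0.55·0.3866 + 0.4·0.6134) ≈ 0.4642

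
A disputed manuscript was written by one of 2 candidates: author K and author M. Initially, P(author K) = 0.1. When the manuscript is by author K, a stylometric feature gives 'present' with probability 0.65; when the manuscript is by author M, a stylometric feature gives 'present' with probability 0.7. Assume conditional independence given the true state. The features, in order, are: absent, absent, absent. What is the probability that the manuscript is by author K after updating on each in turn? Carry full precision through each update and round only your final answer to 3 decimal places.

After 'absent': P(author K) = 0.35·0.1000 / (0.35·0.1000 + 0.3·0.9000) ≈ 0.1148
After 'absent': P(author K) = 0.35·0.1148 / (0.35·0.1148 + 0.3·0.8852) ≈ 0.1314
After 'absent': P(author K) = 0.35·0.1314 / (0.35·0.1314 + 0.3·0.8686) ≈ 0.1500

0.150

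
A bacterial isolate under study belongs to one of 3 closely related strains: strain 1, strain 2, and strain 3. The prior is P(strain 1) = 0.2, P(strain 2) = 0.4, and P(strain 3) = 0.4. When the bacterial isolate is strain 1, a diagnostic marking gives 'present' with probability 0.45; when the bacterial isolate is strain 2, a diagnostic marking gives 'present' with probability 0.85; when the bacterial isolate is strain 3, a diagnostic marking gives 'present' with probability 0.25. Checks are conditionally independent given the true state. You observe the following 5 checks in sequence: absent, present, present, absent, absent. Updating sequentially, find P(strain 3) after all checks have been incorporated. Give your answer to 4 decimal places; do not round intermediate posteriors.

0.5776

After 'absent': normaliser = 0.55·0.2000 + 0.15·0.4000 + 0.75·0.4000; P(strain 1) ≈ 0.2340, P(strain 2) ≈ 0.1277, P(strain 3) ≈ 0.6383
After 'present': normaliser = 0.45·0.2340 + 0.85·0.1277 + 0.25·0.6383; P(strain 1) ≈ 0.2821, P(strain 2) ≈ 0.2906, P(strain 3) ≈ 0.4274
After 'present': normaliser = 0.45·0.2821 + 0.85·0.2906 + 0.25·0.4274; P(strain 1) ≈ 0.2640, P(strain 2) ≈ 0.5138, P(strain 3) ≈ 0.2222
After 'absent': normaliser = 0.55·0.2640 + 0.15·0.5138 + 0.75·0.2222; P(strain 1) ≈ 0.3733, P(strain 2) ≈ 0.1981, P(strain 3) ≈ 0.4285
After 'absent': normaliser = 0.55·0.3733 + 0.15·0.1981 + 0.75·0.4285; P(strain 1) ≈ 0.3690, P(strain 2) ≈ 0.0534, P(strain 3) ≈ 0.5776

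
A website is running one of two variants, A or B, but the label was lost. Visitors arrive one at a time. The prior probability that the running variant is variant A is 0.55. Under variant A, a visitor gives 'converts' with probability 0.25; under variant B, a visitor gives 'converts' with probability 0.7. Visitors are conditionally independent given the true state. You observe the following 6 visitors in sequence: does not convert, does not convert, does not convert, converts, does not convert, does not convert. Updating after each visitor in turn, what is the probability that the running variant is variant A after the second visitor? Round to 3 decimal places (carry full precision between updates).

0.884

After 'does not convert': P(A) = 0.75·0.5500 / (0.75·0.5500 + 0.3·0.4500) ≈ 0.7534
After 'does not convert': P(A) = 0.75·0.7534 / (0.75·0.7534 + 0.3·0.2466) ≈ 0.8842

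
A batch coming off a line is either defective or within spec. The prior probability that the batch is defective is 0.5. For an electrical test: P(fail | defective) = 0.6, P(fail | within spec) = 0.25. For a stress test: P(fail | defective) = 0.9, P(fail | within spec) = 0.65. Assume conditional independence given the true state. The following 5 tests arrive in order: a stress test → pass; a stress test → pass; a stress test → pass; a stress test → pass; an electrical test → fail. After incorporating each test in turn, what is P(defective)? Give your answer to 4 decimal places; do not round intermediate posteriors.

Each posterior becomes the prior for the next update.
After a stress test='pass': P(defective) = 0.1·0.5000 / (0.1·0.5000 + 0.35·0.5000) ≈ 0.2222
After a stress test='pass': P(defective) = 0.1·0.2222 / (0.1·0.2222 + 0.35·0.7778) ≈ 0.0755
After a stress test='pass': P(defective) = 0.1·0.0755 / (0.1·0.0755 + 0.35·0.9245) ≈ 0.0228
After a stress test='pass': P(defective) = 0.1·0.0228 / (0.1·0.0228 + 0.35·0.9772) ≈ 0.0066
After an electrical test='fail': P(defective) = 0.6·0.0066 / (0.6·0.0066 + 0.25·0.9934) ≈ 0.0157

0.0157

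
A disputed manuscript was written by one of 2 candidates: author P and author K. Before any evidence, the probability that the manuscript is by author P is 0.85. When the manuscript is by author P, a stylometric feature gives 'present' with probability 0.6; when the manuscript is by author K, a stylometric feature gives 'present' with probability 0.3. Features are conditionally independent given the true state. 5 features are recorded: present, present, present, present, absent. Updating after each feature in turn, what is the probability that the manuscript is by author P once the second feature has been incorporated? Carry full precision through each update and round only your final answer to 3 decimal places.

Apply Bayes' rule sequentially, carrying P(author P) forward.
After 'present': P(author P) = 0.6·0.8500 / (0.6·0.8500 + 0.3·0.1500) ≈ 0.9189
After 'present': P(author P) = 0.6·0.9189 / (0.6·0.9189 + 0.3·0.0811) ≈ 0.9577

0.958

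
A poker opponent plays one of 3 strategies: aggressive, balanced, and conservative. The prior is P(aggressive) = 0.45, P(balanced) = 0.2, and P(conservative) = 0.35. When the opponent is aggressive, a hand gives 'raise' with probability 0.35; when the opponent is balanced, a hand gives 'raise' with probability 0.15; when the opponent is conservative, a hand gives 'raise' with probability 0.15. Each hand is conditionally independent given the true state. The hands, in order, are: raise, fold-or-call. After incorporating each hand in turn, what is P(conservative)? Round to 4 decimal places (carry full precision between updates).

After 'raise': normaliser = 0.35·0.4500 + 0.15·0.2000 + 0.15·0.3500; P(aggressive) ≈ 0.6562, P(balanced) ≈ 0.1250, P(conservative) ≈ 0.2188
After 'fold-or-call': normaliser = 0.65·0.6562 + 0.85·0.1250 + 0.85·0.2188; P(aggressive) ≈ 0.5935, P(balanced) ≈ 0.1478, P(conservative) ≈ 0.2587

0.2587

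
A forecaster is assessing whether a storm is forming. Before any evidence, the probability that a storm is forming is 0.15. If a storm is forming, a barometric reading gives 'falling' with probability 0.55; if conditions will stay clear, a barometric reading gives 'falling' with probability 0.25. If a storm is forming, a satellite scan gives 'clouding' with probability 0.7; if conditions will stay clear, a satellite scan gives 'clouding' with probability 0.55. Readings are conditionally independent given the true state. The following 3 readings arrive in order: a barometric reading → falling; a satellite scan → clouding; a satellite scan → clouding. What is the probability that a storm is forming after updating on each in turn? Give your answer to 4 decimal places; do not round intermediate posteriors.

After a barometric reading='falling': P(storm) = 0.55·0.1500 / (0.55·0.1500 + 0.25·0.8500) ≈ 0.2797
After a satellite scan='clouding': P(storm) = 0.7·0.2797 / (0.7·0.2797 + 0.55·0.7203) ≈ 0.3307
After a satellite scan='clouding': P(storm) = 0.7·0.3307 / (0.7·0.3307 + 0.55·0.6693) ≈ 0.3861

0.3861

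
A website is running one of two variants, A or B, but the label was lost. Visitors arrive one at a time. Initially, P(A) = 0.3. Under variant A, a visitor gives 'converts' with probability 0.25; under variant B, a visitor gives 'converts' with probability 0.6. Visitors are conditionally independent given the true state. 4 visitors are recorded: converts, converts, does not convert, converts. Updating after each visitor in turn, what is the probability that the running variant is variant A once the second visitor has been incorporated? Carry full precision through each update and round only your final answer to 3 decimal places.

After 'converts': P(A) = 0.25·0.3000 / (0.25·0.3000 + 0.6·0.7000) ≈ 0.1515
After 'converts': P(A) = 0.25·0.1515 / (0.25·0.1515 + 0.6·0.8485) ≈ 0.0693

0.069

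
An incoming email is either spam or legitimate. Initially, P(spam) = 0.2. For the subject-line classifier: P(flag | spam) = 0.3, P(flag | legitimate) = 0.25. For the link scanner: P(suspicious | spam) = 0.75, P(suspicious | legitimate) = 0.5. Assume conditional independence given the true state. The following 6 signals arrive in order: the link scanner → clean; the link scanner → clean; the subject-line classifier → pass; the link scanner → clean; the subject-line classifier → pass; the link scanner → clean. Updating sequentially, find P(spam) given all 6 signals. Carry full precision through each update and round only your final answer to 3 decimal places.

Apply Bayes' rule sequentially, carrying P(spam) forward.
After the link scanner='clean': P(spam) = 0.25·0.2000 / (0.25·0.2000 + 0.5·0.8000) ≈ 0.1111
After the link scanner='clean': P(spam) = 0.25·0.1111 / (0.25·0.1111 + 0.5·0.8889) ≈ 0.0588
After the subject-line classifier='pass': P(spam) = 0.7·0.0588 / (0.7·0.0588 + 0.75·0.9412) ≈ 0.0551
After the link scanner='clean': P(spam) = 0.25·0.0551 / (0.25·0.0551 + 0.5·0.9449) ≈ 0.0283
After the subject-line classifier='pass': P(spam) = 0.7·0.0283 / (0.7·0.0283 + 0.75·0.9717) ≈ 0.0265
After the link scanner='clean': P(spam) = 0.25·0.0265 / (0.25·0.0265 + 0.5·0.9735) ≈ 0.0134

0.013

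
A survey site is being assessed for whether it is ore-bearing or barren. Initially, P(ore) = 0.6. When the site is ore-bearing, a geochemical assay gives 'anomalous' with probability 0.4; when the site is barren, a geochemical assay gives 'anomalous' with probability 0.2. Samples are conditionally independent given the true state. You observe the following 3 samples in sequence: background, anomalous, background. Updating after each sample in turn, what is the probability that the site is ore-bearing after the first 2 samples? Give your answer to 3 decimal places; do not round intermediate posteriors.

After 'background': P(ore) = 0.6·0.6000 / (0.6·0.6000 + 0.8·0.4000) ≈ 0.5294
After 'anomalous': P(ore) = 0.4·0.5294 / (0.4·0.5294 + 0.2·0.4706) ≈ 0.6923

0.692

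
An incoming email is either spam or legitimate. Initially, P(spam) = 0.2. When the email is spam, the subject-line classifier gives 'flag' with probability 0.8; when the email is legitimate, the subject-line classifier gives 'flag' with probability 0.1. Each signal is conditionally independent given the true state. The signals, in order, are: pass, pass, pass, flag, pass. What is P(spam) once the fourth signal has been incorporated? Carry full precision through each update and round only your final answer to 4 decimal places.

Each posterior becomes the prior for the next update.
After 'pass': P(spam) = 0.2·0.2000 / (0.2·0.2000 + 0.9·0.8000) ≈ 0.0526
After 'pass': P(spam) = 0.2·0.0526 / (0.2·0.0526 + 0.9·0.9474) ≈ 0.0122
After 'pass': P(spam) = 0.2·0.0122 / (0.2·0.0122 + 0.9·0.9878) ≈ 0.0027
After 'flag': P(spam) = 0.8·0.0027 / (0.8·0.0027 + 0.1·0.9973) ≈ 0.0215

0.0215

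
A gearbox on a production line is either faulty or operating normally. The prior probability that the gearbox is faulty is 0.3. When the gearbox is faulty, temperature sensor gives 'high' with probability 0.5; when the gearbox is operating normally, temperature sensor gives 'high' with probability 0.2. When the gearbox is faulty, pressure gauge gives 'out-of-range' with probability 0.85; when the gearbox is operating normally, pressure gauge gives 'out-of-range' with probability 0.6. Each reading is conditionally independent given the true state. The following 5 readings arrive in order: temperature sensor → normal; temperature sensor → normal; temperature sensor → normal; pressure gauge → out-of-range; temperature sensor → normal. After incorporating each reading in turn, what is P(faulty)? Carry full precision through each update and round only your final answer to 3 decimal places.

0.085

Apply Bayes' rule sequentially, carrying P(faulty) forward.
After temperature sensor='normal': P(faulty) = 0.5·0.3000 / (0.5·0.3000 + 0.8·0.7000) ≈ 0.2113
After temperature sensor='normal': P(faulty) = 0.5·0.2113 / (0.5·0.2113 + 0.8·0.7887) ≈ 0.1434
After temperature sensor='normal': P(faulty) = 0.5·0.1434 / (0.5·0.1434 + 0.8·0.8566) ≈ 0.0947
After pressure gauge='out-of-range': P(faulty) = 0.85·0.0947 / (0.85·0.0947 + 0.6·0.9053) ≈ 0.1291
After temperature sensor='normal': P(faulty) = 0.5·0.1291 / (0.5·0.1291 + 0.8·0.8709) ≈ 0.0848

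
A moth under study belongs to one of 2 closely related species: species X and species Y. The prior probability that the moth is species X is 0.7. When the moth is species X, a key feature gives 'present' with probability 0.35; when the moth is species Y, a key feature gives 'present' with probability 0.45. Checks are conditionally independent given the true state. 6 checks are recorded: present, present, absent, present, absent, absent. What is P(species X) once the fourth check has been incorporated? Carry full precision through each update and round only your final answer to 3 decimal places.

After 'present': P(species X) = 0.35·0.7000 / (0.35·0.7000 + 0.45·0.3000) ≈ 0.6447
After 'present': P(species X) = 0.35·0.6447 / (0.35·0.6447 + 0.45·0.3553) ≈ 0.5853
After 'absent': P(species X) = 0.65·0.5853 / (0.65·0.5853 + 0.55·0.4147) ≈ 0.6252
After 'present': P(species X) = 0.35·0.6252 / (0.35·0.6252 + 0.45·0.3748) ≈ 0.5647

0.565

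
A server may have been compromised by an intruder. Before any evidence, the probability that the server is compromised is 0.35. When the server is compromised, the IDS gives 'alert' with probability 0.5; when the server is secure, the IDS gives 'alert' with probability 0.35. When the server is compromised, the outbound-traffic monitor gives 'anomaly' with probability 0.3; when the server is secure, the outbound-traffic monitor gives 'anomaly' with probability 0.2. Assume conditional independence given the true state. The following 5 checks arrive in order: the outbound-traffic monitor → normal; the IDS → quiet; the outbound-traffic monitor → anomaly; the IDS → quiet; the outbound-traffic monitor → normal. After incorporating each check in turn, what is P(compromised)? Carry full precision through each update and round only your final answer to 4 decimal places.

0.2679

After the outbound-traffic monitor='normal': P(compromised) = 0.7·0.3500 / (0.7·0.3500 + 0.8·0.6500) ≈ 0.3203
After the IDS='quiet': P(compromised) = 0.5·0.3203 / (0.5·0.3203 + 0.65·0.6797) ≈ 0.2660
After the outbound-traffic monitor='anomaly': P(compromised) = 0.3·0.2660 / (0.3·0.2660 + 0.2·0.7340) ≈ 0.3522
After the IDS='quiet': P(compromised) = 0.5·0.3522 / (0.5·0.3522 + 0.65·0.6478) ≈ 0.2949
After the outbound-traffic monitor='normal': P(compromised) = 0.7·0.2949 / (0.7·0.2949 + 0.8·0.7051) ≈ 0.2679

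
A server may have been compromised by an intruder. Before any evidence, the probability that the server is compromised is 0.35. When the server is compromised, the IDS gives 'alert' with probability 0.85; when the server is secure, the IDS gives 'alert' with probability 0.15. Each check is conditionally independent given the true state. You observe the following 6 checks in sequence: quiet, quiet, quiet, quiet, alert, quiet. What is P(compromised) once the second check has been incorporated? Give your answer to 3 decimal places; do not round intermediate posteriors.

0.016

After 'quiet': P(compromised) = 0.15·0.3500 / (0.15·0.3500 + 0.85·0.6500) ≈ 0.0868
After 'quiet': P(compromised) = 0.15·0.0868 / (0.15·0.0868 + 0.85·0.9132) ≈ 0.0165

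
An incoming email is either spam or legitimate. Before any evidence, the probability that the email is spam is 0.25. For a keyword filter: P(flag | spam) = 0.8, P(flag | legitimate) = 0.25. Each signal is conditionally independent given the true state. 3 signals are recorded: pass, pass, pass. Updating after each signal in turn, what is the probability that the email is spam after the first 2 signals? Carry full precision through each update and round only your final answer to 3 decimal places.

Apply Bayes' rule sequentially, carrying P(spam) forward.
After 'pass': P(spam) = 0.2·0.2500 / (0.2·0.2500 + 0.75·0.7500) ≈ 0.0816
After 'pass': P(spam) = 0.2·0.0816 / (0.2·0.0816 + 0.75·0.9184) ≈ 0.0232

0.023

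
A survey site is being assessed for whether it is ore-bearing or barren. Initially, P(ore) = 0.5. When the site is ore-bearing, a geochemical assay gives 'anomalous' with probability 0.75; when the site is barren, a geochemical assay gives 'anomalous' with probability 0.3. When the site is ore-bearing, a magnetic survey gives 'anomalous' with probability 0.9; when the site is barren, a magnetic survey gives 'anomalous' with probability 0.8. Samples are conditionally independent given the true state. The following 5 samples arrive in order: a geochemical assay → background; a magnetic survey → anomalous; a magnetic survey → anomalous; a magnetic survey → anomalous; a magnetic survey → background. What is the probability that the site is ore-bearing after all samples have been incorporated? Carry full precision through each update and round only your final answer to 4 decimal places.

0.2027

Each posterior becomes the prior for the next update.
After a geochemical assay='background': P(ore) = 0.25·0.5000 / (0.25·0.5000 + 0.7·0.5000) ≈ 0.2632
After a magnetic survey='anomalous': P(ore) = 0.9·0.2632 / (0.9·0.2632 + 0.8·0.7368) ≈ 0.2866
After a magnetic survey='anomalous': P(ore) = 0.9·0.2866 / (0.9·0.2866 + 0.8·0.7134) ≈ 0.3113
After a magnetic survey='anomalous': P(ore) = 0.9·0.3113 / (0.9·0.3113 + 0.8·0.6887) ≈ 0.3371
After a magnetic survey='background': P(ore) = 0.1·0.3371 / (0.1·0.3371 + 0.2·0.6629) ≈ 0.2027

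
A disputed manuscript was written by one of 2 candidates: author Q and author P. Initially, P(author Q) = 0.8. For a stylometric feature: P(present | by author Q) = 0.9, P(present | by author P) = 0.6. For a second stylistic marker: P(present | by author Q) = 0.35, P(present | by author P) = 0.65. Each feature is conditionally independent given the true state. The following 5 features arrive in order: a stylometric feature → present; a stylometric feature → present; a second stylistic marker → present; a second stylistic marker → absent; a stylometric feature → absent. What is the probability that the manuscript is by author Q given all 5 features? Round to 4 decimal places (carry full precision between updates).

After a stylometric feature='present': P(author Q) = 0.9·0.8000 / (0.9·0.8000 + 0.6·0.2000) ≈ 0.8571
After a stylometric feature='present': P(author Q) = 0.9·0.8571 / (0.9·0.8571 + 0.6·0.1429) ≈ 0.9000
After a second stylistic marker='present': P(author Q) = 0.35·0.9000 / (0.35·0.9000 + 0.65·0.1000) ≈ 0.8289
After a second stylistic marker='absent': P(author Q) = 0.65·0.8289 / (0.65·0.8289 + 0.35·0.1711) ≈ 0.9000
After a stylometric feature='absent': P(author Q) = 0.1·0.9000 / (0.1·0.9000 + 0.4·0.1000) ≈ 0.6923

0.6923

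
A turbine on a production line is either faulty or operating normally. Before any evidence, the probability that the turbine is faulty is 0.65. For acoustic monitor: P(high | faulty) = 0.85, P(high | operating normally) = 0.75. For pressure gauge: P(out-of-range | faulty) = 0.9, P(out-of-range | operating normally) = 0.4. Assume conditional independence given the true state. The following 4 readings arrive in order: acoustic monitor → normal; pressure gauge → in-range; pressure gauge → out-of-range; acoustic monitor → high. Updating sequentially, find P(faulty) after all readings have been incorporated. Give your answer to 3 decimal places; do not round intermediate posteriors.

Each posterior becomes the prior for the next update.
After acoustic monitor='normal': P(faulty) = 0.15·0.6500 / (0.15·0.6500 + 0.25·0.3500) ≈ 0.5270
After pressure gauge='in-range': P(faulty) = 0.1·0.5270 / (0.1·0.5270 + 0.6·0.4730) ≈ 0.1566
After pressure gauge='out-of-range': P(faulty) = 0.9·0.1566 / (0.9·0.1566 + 0.4·0.8434) ≈ 0.2947
After acoustic monitor='high': P(faulty) = 0.85·0.2947 / (0.85·0.2947 + 0.75·0.7053) ≈ 0.3214

0.321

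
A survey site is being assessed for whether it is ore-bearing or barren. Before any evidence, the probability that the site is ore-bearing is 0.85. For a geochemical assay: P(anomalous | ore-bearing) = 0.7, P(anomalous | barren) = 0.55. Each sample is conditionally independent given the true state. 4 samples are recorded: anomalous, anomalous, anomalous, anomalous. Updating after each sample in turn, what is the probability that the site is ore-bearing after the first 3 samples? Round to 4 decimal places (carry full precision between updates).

0.9212

After 'anomalous': P(ore) = 0.7·0.8500 / (0.7·0.8500 + 0.55·0.1500) ≈ 0.8782
After 'anomalous': P(ore) = 0.7·0.8782 / (0.7·0.8782 + 0.55·0.1218) ≈ 0.9018
After 'anomalous': P(ore) = 0.7·0.9018 / (0.7·0.9018 + 0.55·0.0982) ≈ 0.9212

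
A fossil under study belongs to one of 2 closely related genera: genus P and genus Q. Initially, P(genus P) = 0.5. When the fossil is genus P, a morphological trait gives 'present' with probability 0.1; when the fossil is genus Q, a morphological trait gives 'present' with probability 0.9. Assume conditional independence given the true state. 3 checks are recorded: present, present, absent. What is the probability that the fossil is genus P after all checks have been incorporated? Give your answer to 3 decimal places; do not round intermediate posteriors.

0.100

After 'present': P(genus P) = 0.1·0.5000 / (0.1·0.5000 + 0.9·0.5000) ≈ 0.1000
After 'present': P(genus P) = 0.1·0.1000 / (0.1·0.1000 + 0.9·0.9000) ≈ 0.0122
After 'absent': P(genus P) = 0.9·0.0122 / (0.9·0.0122 + 0.1·0.9878) ≈ 0.1000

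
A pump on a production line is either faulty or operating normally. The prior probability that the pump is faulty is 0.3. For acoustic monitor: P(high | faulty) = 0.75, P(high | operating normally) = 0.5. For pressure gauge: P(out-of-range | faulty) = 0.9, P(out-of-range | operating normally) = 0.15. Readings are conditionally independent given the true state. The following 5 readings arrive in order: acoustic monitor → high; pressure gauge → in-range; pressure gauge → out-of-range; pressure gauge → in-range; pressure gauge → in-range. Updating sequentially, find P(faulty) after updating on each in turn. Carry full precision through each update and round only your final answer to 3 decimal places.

0.006

Each posterior becomes the prior for the next update.
After acoustic monitor='high': P(faulty) = 0.75·0.3000 / (0.75·0.3000 + 0.5·0.7000) ≈ 0.3913
After pressure gauge='in-range': P(faulty) = 0.1·0.3913 / (0.1·0.3913 + 0.85·0.6087) ≈ 0.0703
After pressure gauge='out-of-range': P(faulty) = 0.9·0.0703 / (0.9·0.0703 + 0.15·0.9297) ≈ 0.3121
After pressure gauge='in-range': P(faulty) = 0.1·0.3121 / (0.1·0.3121 + 0.85·0.6879) ≈ 0.0507
After pressure gauge='in-range': P(faulty) = 0.1·0.0507 / (0.1·0.0507 + 0.85·0.9493) ≈ 0.0062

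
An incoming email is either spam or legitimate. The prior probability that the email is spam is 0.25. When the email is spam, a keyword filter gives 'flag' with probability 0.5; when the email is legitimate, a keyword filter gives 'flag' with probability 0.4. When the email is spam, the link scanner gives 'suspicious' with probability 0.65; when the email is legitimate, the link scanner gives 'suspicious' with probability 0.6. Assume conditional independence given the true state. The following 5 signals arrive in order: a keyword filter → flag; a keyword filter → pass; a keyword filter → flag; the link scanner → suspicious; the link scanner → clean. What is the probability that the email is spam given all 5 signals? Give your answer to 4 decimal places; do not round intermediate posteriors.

0.2915

Apply Bayes' rule sequentially, carrying P(spam) forward.
After a keyword filter='flag': P(spam) = 0.5·0.2500 / (0.5·0.2500 + 0.4·0.7500) ≈ 0.2941
After a keyword filter='pass': P(spam) = 0.5·0.2941 / (0.5·0.2941 + 0.6·0.7059) ≈ 0.2577
After a keyword filter='flag': P(spam) = 0.5·0.2577 / (0.5·0.2577 + 0.4·0.7423) ≈ 0.3027
After the link scanner='suspicious': P(spam) = 0.65·0.3027 / (0.65·0.3027 + 0.6·0.6973) ≈ 0.3198
After the link scanner='clean': P(spam) = 0.35·0.3198 / (0.35·0.3198 + 0.4·0.6802) ≈ 0.2915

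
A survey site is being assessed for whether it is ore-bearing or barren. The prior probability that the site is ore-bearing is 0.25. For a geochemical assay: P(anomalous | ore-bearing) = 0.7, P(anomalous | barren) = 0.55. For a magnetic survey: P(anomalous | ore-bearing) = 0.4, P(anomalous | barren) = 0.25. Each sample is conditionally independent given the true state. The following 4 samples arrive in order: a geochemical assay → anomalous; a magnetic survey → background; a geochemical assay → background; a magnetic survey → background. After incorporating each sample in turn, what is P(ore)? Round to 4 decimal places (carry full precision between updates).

Each posterior becomes the prior for the next update.
After a geochemical assay='anomalous': P(ore) = 0.7·0.2500 / (0.7·0.2500 + 0.55·0.7500) ≈ 0.2979
After a magnetic survey='background': P(ore) = 0.6·0.2979 / (0.6·0.2979 + 0.75·0.7021) ≈ 0.2534
After a geochemical assay='background': P(ore) = 0.3·0.2534 / (0.3·0.2534 + 0.45·0.7466) ≈ 0.1845
After a magnetic survey='background': P(ore) = 0.6·0.1845 / (0.6·0.1845 + 0.75·0.8155) ≈ 0.1533

0.1533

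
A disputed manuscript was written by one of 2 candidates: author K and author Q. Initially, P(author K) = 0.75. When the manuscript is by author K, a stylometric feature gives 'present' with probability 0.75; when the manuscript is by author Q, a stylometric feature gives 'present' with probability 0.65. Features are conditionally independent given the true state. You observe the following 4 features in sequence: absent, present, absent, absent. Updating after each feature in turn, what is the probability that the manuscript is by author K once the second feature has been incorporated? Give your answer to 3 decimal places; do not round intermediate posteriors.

Each posterior becomes the prior for the next update.
After 'absent': P(author K) = 0.25·0.7500 / (0.25·0.7500 + 0.35·0.2500) ≈ 0.6818
After 'present': P(author K) = 0.75·0.6818 / (0.75·0.6818 + 0.65·0.3182) ≈ 0.7120

0.712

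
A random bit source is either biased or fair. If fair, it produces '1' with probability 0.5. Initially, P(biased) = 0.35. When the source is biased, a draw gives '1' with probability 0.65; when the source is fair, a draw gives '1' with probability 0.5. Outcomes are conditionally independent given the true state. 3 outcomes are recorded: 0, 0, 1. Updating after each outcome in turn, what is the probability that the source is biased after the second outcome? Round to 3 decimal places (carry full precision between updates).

0.209

After '0': P(biased) = 0.35·0.3500 / (0.35·0.3500 + 0.5·0.6500) ≈ 0.2737
After '0': P(biased) = 0.35·0.2737 / (0.35·0.2737 + 0.5·0.7263) ≈ 0.2088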